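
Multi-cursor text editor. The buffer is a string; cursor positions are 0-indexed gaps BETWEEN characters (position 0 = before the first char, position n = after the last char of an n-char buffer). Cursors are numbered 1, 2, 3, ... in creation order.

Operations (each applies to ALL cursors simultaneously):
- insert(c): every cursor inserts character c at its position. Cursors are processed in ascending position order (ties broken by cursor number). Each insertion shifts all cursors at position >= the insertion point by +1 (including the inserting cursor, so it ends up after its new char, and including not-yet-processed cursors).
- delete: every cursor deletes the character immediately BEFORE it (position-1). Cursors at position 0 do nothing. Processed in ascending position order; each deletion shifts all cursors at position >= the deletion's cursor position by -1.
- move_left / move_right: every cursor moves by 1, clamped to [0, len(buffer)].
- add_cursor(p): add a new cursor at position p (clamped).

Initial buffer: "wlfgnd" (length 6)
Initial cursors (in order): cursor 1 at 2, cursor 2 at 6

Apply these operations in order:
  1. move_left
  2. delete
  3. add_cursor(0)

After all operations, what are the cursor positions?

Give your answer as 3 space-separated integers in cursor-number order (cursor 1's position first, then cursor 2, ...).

Answer: 0 3 0

Derivation:
After op 1 (move_left): buffer="wlfgnd" (len 6), cursors c1@1 c2@5, authorship ......
After op 2 (delete): buffer="lfgd" (len 4), cursors c1@0 c2@3, authorship ....
After op 3 (add_cursor(0)): buffer="lfgd" (len 4), cursors c1@0 c3@0 c2@3, authorship ....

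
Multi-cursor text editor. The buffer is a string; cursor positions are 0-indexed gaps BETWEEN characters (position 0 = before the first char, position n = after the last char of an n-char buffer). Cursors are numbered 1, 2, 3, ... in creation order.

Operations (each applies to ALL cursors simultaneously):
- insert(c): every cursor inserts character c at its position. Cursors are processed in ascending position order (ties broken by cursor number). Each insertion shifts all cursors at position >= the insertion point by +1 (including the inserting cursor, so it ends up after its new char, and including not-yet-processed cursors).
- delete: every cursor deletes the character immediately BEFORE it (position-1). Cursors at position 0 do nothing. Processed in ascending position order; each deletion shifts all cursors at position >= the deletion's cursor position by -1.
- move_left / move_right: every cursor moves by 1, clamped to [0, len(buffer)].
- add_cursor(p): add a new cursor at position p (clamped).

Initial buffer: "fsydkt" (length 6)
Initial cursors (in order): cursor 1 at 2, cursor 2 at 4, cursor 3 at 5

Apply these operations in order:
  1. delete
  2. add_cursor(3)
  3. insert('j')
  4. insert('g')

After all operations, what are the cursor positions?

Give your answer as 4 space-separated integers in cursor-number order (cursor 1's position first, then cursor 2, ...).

Answer: 3 8 8 11

Derivation:
After op 1 (delete): buffer="fyt" (len 3), cursors c1@1 c2@2 c3@2, authorship ...
After op 2 (add_cursor(3)): buffer="fyt" (len 3), cursors c1@1 c2@2 c3@2 c4@3, authorship ...
After op 3 (insert('j')): buffer="fjyjjtj" (len 7), cursors c1@2 c2@5 c3@5 c4@7, authorship .1.23.4
After op 4 (insert('g')): buffer="fjgyjjggtjg" (len 11), cursors c1@3 c2@8 c3@8 c4@11, authorship .11.2323.44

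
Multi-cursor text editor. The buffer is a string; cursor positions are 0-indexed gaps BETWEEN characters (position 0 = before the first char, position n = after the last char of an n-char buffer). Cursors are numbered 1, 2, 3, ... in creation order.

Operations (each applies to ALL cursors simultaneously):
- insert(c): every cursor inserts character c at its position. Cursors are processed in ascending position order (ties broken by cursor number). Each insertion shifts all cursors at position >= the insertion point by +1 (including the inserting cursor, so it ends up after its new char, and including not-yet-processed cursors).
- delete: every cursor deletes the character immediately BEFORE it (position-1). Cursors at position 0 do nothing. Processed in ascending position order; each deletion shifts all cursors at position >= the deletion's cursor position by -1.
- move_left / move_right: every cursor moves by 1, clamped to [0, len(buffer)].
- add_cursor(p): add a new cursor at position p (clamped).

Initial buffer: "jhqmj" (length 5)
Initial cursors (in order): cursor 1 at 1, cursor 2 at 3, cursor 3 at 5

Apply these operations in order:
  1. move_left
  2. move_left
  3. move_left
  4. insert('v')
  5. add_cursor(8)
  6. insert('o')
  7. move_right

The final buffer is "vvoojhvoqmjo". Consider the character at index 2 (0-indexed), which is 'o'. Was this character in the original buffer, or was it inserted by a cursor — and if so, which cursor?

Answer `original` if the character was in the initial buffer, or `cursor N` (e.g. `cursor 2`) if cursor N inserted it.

After op 1 (move_left): buffer="jhqmj" (len 5), cursors c1@0 c2@2 c3@4, authorship .....
After op 2 (move_left): buffer="jhqmj" (len 5), cursors c1@0 c2@1 c3@3, authorship .....
After op 3 (move_left): buffer="jhqmj" (len 5), cursors c1@0 c2@0 c3@2, authorship .....
After op 4 (insert('v')): buffer="vvjhvqmj" (len 8), cursors c1@2 c2@2 c3@5, authorship 12..3...
After op 5 (add_cursor(8)): buffer="vvjhvqmj" (len 8), cursors c1@2 c2@2 c3@5 c4@8, authorship 12..3...
After op 6 (insert('o')): buffer="vvoojhvoqmjo" (len 12), cursors c1@4 c2@4 c3@8 c4@12, authorship 1212..33...4
After op 7 (move_right): buffer="vvoojhvoqmjo" (len 12), cursors c1@5 c2@5 c3@9 c4@12, authorship 1212..33...4
Authorship (.=original, N=cursor N): 1 2 1 2 . . 3 3 . . . 4
Index 2: author = 1

Answer: cursor 1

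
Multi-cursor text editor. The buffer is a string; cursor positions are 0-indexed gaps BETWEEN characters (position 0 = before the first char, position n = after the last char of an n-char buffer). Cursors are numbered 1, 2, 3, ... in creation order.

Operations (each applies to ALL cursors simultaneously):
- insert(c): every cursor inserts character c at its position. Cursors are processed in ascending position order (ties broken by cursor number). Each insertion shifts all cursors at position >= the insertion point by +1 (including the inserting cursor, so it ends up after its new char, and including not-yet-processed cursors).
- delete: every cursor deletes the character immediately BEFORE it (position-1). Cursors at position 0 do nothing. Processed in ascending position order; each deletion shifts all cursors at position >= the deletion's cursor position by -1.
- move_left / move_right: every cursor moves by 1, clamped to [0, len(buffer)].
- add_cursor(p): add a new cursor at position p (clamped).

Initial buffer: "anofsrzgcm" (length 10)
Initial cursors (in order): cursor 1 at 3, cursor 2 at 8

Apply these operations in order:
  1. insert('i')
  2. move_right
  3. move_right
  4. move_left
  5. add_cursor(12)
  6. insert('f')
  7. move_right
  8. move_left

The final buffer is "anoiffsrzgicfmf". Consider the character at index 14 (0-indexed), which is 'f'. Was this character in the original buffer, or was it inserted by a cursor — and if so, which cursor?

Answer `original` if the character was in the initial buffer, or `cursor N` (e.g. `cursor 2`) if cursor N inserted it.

After op 1 (insert('i')): buffer="anoifsrzgicm" (len 12), cursors c1@4 c2@10, authorship ...1.....2..
After op 2 (move_right): buffer="anoifsrzgicm" (len 12), cursors c1@5 c2@11, authorship ...1.....2..
After op 3 (move_right): buffer="anoifsrzgicm" (len 12), cursors c1@6 c2@12, authorship ...1.....2..
After op 4 (move_left): buffer="anoifsrzgicm" (len 12), cursors c1@5 c2@11, authorship ...1.....2..
After op 5 (add_cursor(12)): buffer="anoifsrzgicm" (len 12), cursors c1@5 c2@11 c3@12, authorship ...1.....2..
After op 6 (insert('f')): buffer="anoiffsrzgicfmf" (len 15), cursors c1@6 c2@13 c3@15, authorship ...1.1....2.2.3
After op 7 (move_right): buffer="anoiffsrzgicfmf" (len 15), cursors c1@7 c2@14 c3@15, authorship ...1.1....2.2.3
After op 8 (move_left): buffer="anoiffsrzgicfmf" (len 15), cursors c1@6 c2@13 c3@14, authorship ...1.1....2.2.3
Authorship (.=original, N=cursor N): . . . 1 . 1 . . . . 2 . 2 . 3
Index 14: author = 3

Answer: cursor 3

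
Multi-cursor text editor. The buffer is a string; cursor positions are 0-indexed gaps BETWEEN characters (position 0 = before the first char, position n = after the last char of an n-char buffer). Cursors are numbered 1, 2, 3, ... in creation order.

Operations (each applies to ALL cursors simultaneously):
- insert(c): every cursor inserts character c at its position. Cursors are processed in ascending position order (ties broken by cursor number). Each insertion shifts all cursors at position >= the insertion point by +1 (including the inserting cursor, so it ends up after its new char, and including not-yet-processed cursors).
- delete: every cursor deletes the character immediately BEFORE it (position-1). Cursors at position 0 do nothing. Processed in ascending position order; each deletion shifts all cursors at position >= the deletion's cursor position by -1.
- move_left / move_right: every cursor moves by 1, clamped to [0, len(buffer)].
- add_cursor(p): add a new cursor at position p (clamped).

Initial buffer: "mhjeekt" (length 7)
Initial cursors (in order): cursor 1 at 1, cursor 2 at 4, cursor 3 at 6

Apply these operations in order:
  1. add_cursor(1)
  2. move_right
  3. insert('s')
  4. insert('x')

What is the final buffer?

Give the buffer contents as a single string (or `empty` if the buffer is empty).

After op 1 (add_cursor(1)): buffer="mhjeekt" (len 7), cursors c1@1 c4@1 c2@4 c3@6, authorship .......
After op 2 (move_right): buffer="mhjeekt" (len 7), cursors c1@2 c4@2 c2@5 c3@7, authorship .......
After op 3 (insert('s')): buffer="mhssjeeskts" (len 11), cursors c1@4 c4@4 c2@8 c3@11, authorship ..14...2..3
After op 4 (insert('x')): buffer="mhssxxjeesxktsx" (len 15), cursors c1@6 c4@6 c2@11 c3@15, authorship ..1414...22..33

Answer: mhssxxjeesxktsx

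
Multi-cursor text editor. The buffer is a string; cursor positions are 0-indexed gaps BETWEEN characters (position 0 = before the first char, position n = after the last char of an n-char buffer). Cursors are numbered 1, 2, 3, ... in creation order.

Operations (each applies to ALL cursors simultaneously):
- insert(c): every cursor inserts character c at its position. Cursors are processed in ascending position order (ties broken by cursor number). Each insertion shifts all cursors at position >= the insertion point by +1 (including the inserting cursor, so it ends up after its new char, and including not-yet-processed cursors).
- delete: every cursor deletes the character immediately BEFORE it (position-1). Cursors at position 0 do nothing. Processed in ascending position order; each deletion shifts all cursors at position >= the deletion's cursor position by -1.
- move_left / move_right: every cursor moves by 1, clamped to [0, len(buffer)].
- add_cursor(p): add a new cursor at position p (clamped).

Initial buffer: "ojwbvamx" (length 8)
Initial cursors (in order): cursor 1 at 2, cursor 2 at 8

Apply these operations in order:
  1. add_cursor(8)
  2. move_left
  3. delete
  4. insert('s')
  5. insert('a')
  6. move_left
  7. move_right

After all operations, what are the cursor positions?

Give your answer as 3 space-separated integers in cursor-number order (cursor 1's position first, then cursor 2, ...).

After op 1 (add_cursor(8)): buffer="ojwbvamx" (len 8), cursors c1@2 c2@8 c3@8, authorship ........
After op 2 (move_left): buffer="ojwbvamx" (len 8), cursors c1@1 c2@7 c3@7, authorship ........
After op 3 (delete): buffer="jwbvx" (len 5), cursors c1@0 c2@4 c3@4, authorship .....
After op 4 (insert('s')): buffer="sjwbvssx" (len 8), cursors c1@1 c2@7 c3@7, authorship 1....23.
After op 5 (insert('a')): buffer="sajwbvssaax" (len 11), cursors c1@2 c2@10 c3@10, authorship 11....2323.
After op 6 (move_left): buffer="sajwbvssaax" (len 11), cursors c1@1 c2@9 c3@9, authorship 11....2323.
After op 7 (move_right): buffer="sajwbvssaax" (len 11), cursors c1@2 c2@10 c3@10, authorship 11....2323.

Answer: 2 10 10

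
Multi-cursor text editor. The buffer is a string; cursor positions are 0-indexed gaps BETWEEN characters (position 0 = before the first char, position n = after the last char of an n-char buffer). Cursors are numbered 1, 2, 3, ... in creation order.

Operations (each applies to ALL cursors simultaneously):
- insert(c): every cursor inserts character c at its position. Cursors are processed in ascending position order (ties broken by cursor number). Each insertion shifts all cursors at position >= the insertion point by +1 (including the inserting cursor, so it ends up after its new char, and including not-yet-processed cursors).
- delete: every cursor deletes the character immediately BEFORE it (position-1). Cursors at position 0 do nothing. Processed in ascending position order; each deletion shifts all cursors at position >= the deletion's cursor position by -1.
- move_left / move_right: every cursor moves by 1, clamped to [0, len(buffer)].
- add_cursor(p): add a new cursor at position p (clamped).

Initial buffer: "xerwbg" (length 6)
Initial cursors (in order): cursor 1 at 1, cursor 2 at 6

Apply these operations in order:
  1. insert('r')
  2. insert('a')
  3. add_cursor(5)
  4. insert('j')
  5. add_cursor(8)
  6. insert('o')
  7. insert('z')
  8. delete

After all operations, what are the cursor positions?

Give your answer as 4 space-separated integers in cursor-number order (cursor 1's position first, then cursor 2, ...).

After op 1 (insert('r')): buffer="xrerwbgr" (len 8), cursors c1@2 c2@8, authorship .1.....2
After op 2 (insert('a')): buffer="xraerwbgra" (len 10), cursors c1@3 c2@10, authorship .11.....22
After op 3 (add_cursor(5)): buffer="xraerwbgra" (len 10), cursors c1@3 c3@5 c2@10, authorship .11.....22
After op 4 (insert('j')): buffer="xrajerjwbgraj" (len 13), cursors c1@4 c3@7 c2@13, authorship .111..3...222
After op 5 (add_cursor(8)): buffer="xrajerjwbgraj" (len 13), cursors c1@4 c3@7 c4@8 c2@13, authorship .111..3...222
After op 6 (insert('o')): buffer="xrajoerjowobgrajo" (len 17), cursors c1@5 c3@9 c4@11 c2@17, authorship .1111..33.4..2222
After op 7 (insert('z')): buffer="xrajozerjozwozbgrajoz" (len 21), cursors c1@6 c3@11 c4@14 c2@21, authorship .11111..333.44..22222
After op 8 (delete): buffer="xrajoerjowobgrajo" (len 17), cursors c1@5 c3@9 c4@11 c2@17, authorship .1111..33.4..2222

Answer: 5 17 9 11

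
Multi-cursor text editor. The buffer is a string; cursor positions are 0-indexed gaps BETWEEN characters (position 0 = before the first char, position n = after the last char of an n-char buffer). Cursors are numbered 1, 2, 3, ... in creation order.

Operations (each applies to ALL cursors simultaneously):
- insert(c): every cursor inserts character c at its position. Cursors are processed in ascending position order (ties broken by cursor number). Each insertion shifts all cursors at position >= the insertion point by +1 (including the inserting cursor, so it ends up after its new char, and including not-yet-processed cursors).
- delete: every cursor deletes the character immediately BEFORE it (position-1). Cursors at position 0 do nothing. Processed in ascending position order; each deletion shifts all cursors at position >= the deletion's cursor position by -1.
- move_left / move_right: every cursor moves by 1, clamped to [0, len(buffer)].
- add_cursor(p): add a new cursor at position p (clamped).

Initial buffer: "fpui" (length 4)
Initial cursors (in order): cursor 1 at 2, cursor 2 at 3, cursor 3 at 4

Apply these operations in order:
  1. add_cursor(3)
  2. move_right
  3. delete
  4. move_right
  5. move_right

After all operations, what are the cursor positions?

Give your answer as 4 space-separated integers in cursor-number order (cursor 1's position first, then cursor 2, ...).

After op 1 (add_cursor(3)): buffer="fpui" (len 4), cursors c1@2 c2@3 c4@3 c3@4, authorship ....
After op 2 (move_right): buffer="fpui" (len 4), cursors c1@3 c2@4 c3@4 c4@4, authorship ....
After op 3 (delete): buffer="" (len 0), cursors c1@0 c2@0 c3@0 c4@0, authorship 
After op 4 (move_right): buffer="" (len 0), cursors c1@0 c2@0 c3@0 c4@0, authorship 
After op 5 (move_right): buffer="" (len 0), cursors c1@0 c2@0 c3@0 c4@0, authorship 

Answer: 0 0 0 0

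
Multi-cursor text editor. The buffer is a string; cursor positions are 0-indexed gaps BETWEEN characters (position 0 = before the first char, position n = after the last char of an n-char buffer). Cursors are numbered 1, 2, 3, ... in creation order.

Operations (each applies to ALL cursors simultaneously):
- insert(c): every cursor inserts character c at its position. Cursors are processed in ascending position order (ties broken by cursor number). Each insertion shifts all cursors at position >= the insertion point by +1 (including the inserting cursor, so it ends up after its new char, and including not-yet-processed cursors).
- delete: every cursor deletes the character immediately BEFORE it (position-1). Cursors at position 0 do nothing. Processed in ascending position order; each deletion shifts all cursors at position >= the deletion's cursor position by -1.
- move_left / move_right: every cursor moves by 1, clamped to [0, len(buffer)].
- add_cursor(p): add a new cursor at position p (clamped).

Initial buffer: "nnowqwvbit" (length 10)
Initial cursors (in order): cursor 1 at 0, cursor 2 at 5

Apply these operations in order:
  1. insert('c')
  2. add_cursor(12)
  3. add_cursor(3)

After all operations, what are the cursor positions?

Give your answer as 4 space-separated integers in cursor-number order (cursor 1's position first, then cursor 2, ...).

Answer: 1 7 12 3

Derivation:
After op 1 (insert('c')): buffer="cnnowqcwvbit" (len 12), cursors c1@1 c2@7, authorship 1.....2.....
After op 2 (add_cursor(12)): buffer="cnnowqcwvbit" (len 12), cursors c1@1 c2@7 c3@12, authorship 1.....2.....
After op 3 (add_cursor(3)): buffer="cnnowqcwvbit" (len 12), cursors c1@1 c4@3 c2@7 c3@12, authorship 1.....2.....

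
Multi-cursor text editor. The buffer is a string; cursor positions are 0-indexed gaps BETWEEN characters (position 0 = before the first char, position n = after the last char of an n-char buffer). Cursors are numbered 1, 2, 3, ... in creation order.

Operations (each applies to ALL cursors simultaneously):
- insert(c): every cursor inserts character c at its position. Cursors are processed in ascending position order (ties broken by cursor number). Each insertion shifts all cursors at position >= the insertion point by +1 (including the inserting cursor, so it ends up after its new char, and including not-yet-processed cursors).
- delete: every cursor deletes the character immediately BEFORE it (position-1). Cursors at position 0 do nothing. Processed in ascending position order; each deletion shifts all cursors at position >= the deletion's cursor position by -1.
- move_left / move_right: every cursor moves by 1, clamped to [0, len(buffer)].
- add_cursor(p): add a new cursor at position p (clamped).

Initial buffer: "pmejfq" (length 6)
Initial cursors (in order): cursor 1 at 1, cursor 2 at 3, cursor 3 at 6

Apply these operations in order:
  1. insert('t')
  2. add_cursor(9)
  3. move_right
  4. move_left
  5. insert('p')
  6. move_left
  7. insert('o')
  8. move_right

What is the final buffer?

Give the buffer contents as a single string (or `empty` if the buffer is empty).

Answer: ptopmetopjfqpoopt

Derivation:
After op 1 (insert('t')): buffer="ptmetjfqt" (len 9), cursors c1@2 c2@5 c3@9, authorship .1..2...3
After op 2 (add_cursor(9)): buffer="ptmetjfqt" (len 9), cursors c1@2 c2@5 c3@9 c4@9, authorship .1..2...3
After op 3 (move_right): buffer="ptmetjfqt" (len 9), cursors c1@3 c2@6 c3@9 c4@9, authorship .1..2...3
After op 4 (move_left): buffer="ptmetjfqt" (len 9), cursors c1@2 c2@5 c3@8 c4@8, authorship .1..2...3
After op 5 (insert('p')): buffer="ptpmetpjfqppt" (len 13), cursors c1@3 c2@7 c3@12 c4@12, authorship .11..22...343
After op 6 (move_left): buffer="ptpmetpjfqppt" (len 13), cursors c1@2 c2@6 c3@11 c4@11, authorship .11..22...343
After op 7 (insert('o')): buffer="ptopmetopjfqpoopt" (len 17), cursors c1@3 c2@8 c3@15 c4@15, authorship .111..222...33443
After op 8 (move_right): buffer="ptopmetopjfqpoopt" (len 17), cursors c1@4 c2@9 c3@16 c4@16, authorship .111..222...33443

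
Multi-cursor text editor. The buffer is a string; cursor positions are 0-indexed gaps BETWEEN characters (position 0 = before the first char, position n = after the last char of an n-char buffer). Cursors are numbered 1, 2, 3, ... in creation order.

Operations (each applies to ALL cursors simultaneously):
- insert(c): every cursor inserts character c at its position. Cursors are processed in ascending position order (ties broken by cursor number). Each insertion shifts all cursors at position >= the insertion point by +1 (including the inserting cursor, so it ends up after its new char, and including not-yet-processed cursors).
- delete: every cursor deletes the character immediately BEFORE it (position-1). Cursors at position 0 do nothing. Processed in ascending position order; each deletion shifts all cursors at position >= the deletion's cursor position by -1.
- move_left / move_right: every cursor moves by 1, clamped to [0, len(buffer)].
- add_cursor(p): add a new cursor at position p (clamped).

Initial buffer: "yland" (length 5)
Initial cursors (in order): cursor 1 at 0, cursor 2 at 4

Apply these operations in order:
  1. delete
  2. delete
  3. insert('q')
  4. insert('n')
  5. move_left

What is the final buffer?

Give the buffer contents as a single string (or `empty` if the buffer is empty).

After op 1 (delete): buffer="ylad" (len 4), cursors c1@0 c2@3, authorship ....
After op 2 (delete): buffer="yld" (len 3), cursors c1@0 c2@2, authorship ...
After op 3 (insert('q')): buffer="qylqd" (len 5), cursors c1@1 c2@4, authorship 1..2.
After op 4 (insert('n')): buffer="qnylqnd" (len 7), cursors c1@2 c2@6, authorship 11..22.
After op 5 (move_left): buffer="qnylqnd" (len 7), cursors c1@1 c2@5, authorship 11..22.

Answer: qnylqnd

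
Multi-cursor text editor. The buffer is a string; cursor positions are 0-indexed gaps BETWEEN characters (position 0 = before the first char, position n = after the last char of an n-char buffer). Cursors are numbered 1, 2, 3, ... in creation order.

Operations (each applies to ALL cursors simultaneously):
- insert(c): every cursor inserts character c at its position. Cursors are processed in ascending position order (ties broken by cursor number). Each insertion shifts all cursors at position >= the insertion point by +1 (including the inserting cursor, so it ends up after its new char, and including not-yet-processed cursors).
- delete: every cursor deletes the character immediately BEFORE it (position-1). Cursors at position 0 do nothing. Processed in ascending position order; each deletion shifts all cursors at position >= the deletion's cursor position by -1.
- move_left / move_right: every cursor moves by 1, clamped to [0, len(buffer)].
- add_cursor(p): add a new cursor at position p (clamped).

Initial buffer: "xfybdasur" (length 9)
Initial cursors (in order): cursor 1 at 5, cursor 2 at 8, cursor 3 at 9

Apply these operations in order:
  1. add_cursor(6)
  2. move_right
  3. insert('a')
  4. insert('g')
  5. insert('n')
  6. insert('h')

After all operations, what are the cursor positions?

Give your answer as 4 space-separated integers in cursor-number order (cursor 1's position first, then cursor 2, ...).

After op 1 (add_cursor(6)): buffer="xfybdasur" (len 9), cursors c1@5 c4@6 c2@8 c3@9, authorship .........
After op 2 (move_right): buffer="xfybdasur" (len 9), cursors c1@6 c4@7 c2@9 c3@9, authorship .........
After op 3 (insert('a')): buffer="xfybdaasauraa" (len 13), cursors c1@7 c4@9 c2@13 c3@13, authorship ......1.4..23
After op 4 (insert('g')): buffer="xfybdaagsaguraagg" (len 17), cursors c1@8 c4@11 c2@17 c3@17, authorship ......11.44..2323
After op 5 (insert('n')): buffer="xfybdaagnsagnuraaggnn" (len 21), cursors c1@9 c4@13 c2@21 c3@21, authorship ......111.444..232323
After op 6 (insert('h')): buffer="xfybdaagnhsagnhuraaggnnhh" (len 25), cursors c1@10 c4@15 c2@25 c3@25, authorship ......1111.4444..23232323

Answer: 10 25 25 15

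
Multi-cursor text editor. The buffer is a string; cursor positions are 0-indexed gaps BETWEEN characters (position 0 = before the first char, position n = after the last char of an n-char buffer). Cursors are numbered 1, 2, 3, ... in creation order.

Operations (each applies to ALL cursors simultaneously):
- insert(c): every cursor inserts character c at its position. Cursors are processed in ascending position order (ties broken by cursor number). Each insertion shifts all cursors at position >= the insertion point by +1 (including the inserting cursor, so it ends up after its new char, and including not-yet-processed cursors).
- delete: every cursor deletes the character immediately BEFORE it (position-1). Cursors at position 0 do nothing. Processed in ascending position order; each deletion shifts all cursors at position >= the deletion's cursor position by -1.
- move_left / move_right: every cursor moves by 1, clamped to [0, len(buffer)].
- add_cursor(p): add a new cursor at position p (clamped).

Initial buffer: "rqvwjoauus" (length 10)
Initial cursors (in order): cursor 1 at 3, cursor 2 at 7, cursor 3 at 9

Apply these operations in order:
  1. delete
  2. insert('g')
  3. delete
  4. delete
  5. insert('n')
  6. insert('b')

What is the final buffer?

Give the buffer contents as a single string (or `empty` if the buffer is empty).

After op 1 (delete): buffer="rqwjous" (len 7), cursors c1@2 c2@5 c3@6, authorship .......
After op 2 (insert('g')): buffer="rqgwjogugs" (len 10), cursors c1@3 c2@7 c3@9, authorship ..1...2.3.
After op 3 (delete): buffer="rqwjous" (len 7), cursors c1@2 c2@5 c3@6, authorship .......
After op 4 (delete): buffer="rwjs" (len 4), cursors c1@1 c2@3 c3@3, authorship ....
After op 5 (insert('n')): buffer="rnwjnns" (len 7), cursors c1@2 c2@6 c3@6, authorship .1..23.
After op 6 (insert('b')): buffer="rnbwjnnbbs" (len 10), cursors c1@3 c2@9 c3@9, authorship .11..2323.

Answer: rnbwjnnbbs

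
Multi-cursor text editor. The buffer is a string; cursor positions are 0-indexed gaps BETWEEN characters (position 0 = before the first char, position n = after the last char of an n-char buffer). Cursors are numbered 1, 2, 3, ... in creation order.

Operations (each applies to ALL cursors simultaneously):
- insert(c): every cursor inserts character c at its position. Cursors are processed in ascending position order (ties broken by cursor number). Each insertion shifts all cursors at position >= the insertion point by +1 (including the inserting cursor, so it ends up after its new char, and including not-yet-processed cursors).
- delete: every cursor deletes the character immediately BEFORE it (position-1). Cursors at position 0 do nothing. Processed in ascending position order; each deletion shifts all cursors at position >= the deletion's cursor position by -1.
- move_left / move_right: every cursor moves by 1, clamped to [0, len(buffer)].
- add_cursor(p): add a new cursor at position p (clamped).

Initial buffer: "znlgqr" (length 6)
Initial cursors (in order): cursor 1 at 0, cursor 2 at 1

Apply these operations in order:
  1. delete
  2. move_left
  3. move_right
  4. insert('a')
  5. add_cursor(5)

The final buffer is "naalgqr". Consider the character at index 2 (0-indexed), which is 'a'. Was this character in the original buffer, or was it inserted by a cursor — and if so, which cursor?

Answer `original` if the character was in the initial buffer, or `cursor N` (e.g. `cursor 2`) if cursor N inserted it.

After op 1 (delete): buffer="nlgqr" (len 5), cursors c1@0 c2@0, authorship .....
After op 2 (move_left): buffer="nlgqr" (len 5), cursors c1@0 c2@0, authorship .....
After op 3 (move_right): buffer="nlgqr" (len 5), cursors c1@1 c2@1, authorship .....
After op 4 (insert('a')): buffer="naalgqr" (len 7), cursors c1@3 c2@3, authorship .12....
After op 5 (add_cursor(5)): buffer="naalgqr" (len 7), cursors c1@3 c2@3 c3@5, authorship .12....
Authorship (.=original, N=cursor N): . 1 2 . . . .
Index 2: author = 2

Answer: cursor 2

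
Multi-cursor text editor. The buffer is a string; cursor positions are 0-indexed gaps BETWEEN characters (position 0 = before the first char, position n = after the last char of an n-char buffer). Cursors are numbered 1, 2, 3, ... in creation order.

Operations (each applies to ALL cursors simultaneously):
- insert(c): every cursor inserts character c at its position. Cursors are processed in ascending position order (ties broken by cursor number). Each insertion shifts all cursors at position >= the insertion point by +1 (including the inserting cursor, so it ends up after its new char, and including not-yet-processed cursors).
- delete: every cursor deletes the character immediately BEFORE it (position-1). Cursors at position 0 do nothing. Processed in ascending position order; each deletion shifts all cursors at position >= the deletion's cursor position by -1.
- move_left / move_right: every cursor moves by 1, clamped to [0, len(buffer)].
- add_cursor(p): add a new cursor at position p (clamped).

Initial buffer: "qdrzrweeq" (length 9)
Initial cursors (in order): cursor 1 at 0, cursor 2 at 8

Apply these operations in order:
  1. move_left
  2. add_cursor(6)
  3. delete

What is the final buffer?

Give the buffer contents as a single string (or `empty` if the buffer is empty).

After op 1 (move_left): buffer="qdrzrweeq" (len 9), cursors c1@0 c2@7, authorship .........
After op 2 (add_cursor(6)): buffer="qdrzrweeq" (len 9), cursors c1@0 c3@6 c2@7, authorship .........
After op 3 (delete): buffer="qdrzreq" (len 7), cursors c1@0 c2@5 c3@5, authorship .......

Answer: qdrzreq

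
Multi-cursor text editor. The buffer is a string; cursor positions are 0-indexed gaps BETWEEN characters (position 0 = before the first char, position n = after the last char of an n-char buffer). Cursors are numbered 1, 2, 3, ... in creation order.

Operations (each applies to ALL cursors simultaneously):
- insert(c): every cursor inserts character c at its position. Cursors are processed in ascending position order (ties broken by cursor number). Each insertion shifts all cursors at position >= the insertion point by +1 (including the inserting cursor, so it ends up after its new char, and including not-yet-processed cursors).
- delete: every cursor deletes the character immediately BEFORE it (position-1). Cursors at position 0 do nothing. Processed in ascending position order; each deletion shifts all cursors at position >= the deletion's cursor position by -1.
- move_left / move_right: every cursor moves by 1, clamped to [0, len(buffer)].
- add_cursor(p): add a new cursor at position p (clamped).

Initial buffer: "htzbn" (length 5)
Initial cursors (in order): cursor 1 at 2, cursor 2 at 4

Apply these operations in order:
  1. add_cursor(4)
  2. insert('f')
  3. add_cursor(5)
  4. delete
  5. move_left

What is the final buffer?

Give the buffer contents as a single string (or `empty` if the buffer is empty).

Answer: htzn

Derivation:
After op 1 (add_cursor(4)): buffer="htzbn" (len 5), cursors c1@2 c2@4 c3@4, authorship .....
After op 2 (insert('f')): buffer="htfzbffn" (len 8), cursors c1@3 c2@7 c3@7, authorship ..1..23.
After op 3 (add_cursor(5)): buffer="htfzbffn" (len 8), cursors c1@3 c4@5 c2@7 c3@7, authorship ..1..23.
After op 4 (delete): buffer="htzn" (len 4), cursors c1@2 c2@3 c3@3 c4@3, authorship ....
After op 5 (move_left): buffer="htzn" (len 4), cursors c1@1 c2@2 c3@2 c4@2, authorship ....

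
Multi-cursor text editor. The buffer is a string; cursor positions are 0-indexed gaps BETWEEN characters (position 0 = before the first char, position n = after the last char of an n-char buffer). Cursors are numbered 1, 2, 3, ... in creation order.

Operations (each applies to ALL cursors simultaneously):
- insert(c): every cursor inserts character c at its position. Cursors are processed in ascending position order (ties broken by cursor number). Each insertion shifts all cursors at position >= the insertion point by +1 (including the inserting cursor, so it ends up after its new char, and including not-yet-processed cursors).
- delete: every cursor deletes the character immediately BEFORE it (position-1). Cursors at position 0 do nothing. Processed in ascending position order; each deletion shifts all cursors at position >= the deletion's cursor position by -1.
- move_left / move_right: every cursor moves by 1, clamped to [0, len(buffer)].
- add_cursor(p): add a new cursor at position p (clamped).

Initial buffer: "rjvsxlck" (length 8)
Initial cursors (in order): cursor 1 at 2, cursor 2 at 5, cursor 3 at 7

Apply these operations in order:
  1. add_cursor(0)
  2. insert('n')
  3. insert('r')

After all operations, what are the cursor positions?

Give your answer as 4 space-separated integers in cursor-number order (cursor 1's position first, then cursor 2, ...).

Answer: 6 11 15 2

Derivation:
After op 1 (add_cursor(0)): buffer="rjvsxlck" (len 8), cursors c4@0 c1@2 c2@5 c3@7, authorship ........
After op 2 (insert('n')): buffer="nrjnvsxnlcnk" (len 12), cursors c4@1 c1@4 c2@8 c3@11, authorship 4..1...2..3.
After op 3 (insert('r')): buffer="nrrjnrvsxnrlcnrk" (len 16), cursors c4@2 c1@6 c2@11 c3@15, authorship 44..11...22..33.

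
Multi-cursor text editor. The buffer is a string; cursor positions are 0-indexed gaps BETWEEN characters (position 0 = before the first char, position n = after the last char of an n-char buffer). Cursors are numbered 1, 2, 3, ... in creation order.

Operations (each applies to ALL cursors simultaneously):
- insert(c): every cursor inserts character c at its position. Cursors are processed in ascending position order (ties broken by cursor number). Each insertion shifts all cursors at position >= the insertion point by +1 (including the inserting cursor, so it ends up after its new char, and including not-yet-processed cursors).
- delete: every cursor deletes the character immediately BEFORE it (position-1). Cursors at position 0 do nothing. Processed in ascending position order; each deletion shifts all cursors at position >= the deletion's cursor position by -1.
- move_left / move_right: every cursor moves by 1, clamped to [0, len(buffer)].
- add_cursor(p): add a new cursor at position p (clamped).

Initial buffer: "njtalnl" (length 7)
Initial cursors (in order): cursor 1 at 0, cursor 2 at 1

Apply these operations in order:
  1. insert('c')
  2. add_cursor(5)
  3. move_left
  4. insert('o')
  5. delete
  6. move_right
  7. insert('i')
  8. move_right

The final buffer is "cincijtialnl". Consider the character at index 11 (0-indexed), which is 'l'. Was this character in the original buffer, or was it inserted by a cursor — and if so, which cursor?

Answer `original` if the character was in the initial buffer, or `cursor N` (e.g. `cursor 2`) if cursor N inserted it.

Answer: original

Derivation:
After op 1 (insert('c')): buffer="cncjtalnl" (len 9), cursors c1@1 c2@3, authorship 1.2......
After op 2 (add_cursor(5)): buffer="cncjtalnl" (len 9), cursors c1@1 c2@3 c3@5, authorship 1.2......
After op 3 (move_left): buffer="cncjtalnl" (len 9), cursors c1@0 c2@2 c3@4, authorship 1.2......
After op 4 (insert('o')): buffer="ocnocjotalnl" (len 12), cursors c1@1 c2@4 c3@7, authorship 11.22.3.....
After op 5 (delete): buffer="cncjtalnl" (len 9), cursors c1@0 c2@2 c3@4, authorship 1.2......
After op 6 (move_right): buffer="cncjtalnl" (len 9), cursors c1@1 c2@3 c3@5, authorship 1.2......
After op 7 (insert('i')): buffer="cincijtialnl" (len 12), cursors c1@2 c2@5 c3@8, authorship 11.22..3....
After op 8 (move_right): buffer="cincijtialnl" (len 12), cursors c1@3 c2@6 c3@9, authorship 11.22..3....
Authorship (.=original, N=cursor N): 1 1 . 2 2 . . 3 . . . .
Index 11: author = original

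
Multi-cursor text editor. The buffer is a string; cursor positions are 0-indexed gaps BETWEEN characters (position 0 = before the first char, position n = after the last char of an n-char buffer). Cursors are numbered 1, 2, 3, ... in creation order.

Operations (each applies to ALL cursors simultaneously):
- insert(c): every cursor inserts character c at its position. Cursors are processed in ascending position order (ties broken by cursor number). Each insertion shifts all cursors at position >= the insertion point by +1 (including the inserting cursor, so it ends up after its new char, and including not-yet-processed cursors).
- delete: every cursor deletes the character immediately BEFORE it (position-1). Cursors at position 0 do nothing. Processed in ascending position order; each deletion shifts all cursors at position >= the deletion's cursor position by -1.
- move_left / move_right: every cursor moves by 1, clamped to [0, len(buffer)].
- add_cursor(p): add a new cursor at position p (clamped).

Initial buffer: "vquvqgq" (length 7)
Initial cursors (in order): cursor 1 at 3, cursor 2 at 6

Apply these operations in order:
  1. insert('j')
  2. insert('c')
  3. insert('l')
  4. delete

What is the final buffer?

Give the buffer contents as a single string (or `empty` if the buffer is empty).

Answer: vqujcvqgjcq

Derivation:
After op 1 (insert('j')): buffer="vqujvqgjq" (len 9), cursors c1@4 c2@8, authorship ...1...2.
After op 2 (insert('c')): buffer="vqujcvqgjcq" (len 11), cursors c1@5 c2@10, authorship ...11...22.
After op 3 (insert('l')): buffer="vqujclvqgjclq" (len 13), cursors c1@6 c2@12, authorship ...111...222.
After op 4 (delete): buffer="vqujcvqgjcq" (len 11), cursors c1@5 c2@10, authorship ...11...22.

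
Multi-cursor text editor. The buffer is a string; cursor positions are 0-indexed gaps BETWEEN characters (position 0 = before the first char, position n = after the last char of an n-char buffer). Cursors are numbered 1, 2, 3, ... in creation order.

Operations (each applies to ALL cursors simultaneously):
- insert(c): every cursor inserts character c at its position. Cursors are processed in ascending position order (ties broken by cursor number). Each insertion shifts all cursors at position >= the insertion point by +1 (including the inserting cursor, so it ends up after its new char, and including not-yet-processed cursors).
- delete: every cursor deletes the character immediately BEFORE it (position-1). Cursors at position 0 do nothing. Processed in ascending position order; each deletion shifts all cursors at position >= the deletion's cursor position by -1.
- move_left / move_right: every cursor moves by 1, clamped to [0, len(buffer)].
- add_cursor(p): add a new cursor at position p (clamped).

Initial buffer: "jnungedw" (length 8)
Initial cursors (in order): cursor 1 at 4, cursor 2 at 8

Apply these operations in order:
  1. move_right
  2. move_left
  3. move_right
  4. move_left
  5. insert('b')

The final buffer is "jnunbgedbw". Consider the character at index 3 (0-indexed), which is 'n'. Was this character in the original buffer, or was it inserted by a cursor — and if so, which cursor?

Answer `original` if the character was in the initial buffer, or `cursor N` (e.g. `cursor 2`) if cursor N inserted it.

After op 1 (move_right): buffer="jnungedw" (len 8), cursors c1@5 c2@8, authorship ........
After op 2 (move_left): buffer="jnungedw" (len 8), cursors c1@4 c2@7, authorship ........
After op 3 (move_right): buffer="jnungedw" (len 8), cursors c1@5 c2@8, authorship ........
After op 4 (move_left): buffer="jnungedw" (len 8), cursors c1@4 c2@7, authorship ........
After op 5 (insert('b')): buffer="jnunbgedbw" (len 10), cursors c1@5 c2@9, authorship ....1...2.
Authorship (.=original, N=cursor N): . . . . 1 . . . 2 .
Index 3: author = original

Answer: original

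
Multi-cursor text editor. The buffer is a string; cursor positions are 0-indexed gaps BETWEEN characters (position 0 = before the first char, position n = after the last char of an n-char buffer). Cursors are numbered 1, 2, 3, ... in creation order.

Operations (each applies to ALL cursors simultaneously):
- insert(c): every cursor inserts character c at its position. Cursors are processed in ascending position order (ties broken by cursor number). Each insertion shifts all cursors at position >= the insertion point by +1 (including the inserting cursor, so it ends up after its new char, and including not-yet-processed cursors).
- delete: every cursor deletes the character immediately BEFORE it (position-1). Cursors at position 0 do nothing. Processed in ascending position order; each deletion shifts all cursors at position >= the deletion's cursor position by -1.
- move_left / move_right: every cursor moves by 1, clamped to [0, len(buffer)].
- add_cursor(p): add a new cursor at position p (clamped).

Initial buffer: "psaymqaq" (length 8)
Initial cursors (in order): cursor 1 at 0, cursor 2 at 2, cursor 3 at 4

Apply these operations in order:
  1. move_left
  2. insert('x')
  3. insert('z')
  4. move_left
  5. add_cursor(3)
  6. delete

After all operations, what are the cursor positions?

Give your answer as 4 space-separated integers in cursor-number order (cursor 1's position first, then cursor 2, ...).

After op 1 (move_left): buffer="psaymqaq" (len 8), cursors c1@0 c2@1 c3@3, authorship ........
After op 2 (insert('x')): buffer="xpxsaxymqaq" (len 11), cursors c1@1 c2@3 c3@6, authorship 1.2..3.....
After op 3 (insert('z')): buffer="xzpxzsaxzymqaq" (len 14), cursors c1@2 c2@5 c3@9, authorship 11.22..33.....
After op 4 (move_left): buffer="xzpxzsaxzymqaq" (len 14), cursors c1@1 c2@4 c3@8, authorship 11.22..33.....
After op 5 (add_cursor(3)): buffer="xzpxzsaxzymqaq" (len 14), cursors c1@1 c4@3 c2@4 c3@8, authorship 11.22..33.....
After op 6 (delete): buffer="zzsazymqaq" (len 10), cursors c1@0 c2@1 c4@1 c3@4, authorship 12..3.....

Answer: 0 1 4 1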